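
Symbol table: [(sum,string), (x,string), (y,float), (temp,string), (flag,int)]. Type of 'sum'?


Lookup 'sum' → type string


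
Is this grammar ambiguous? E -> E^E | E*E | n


'n^n*n' has two parse trees (no precedence encoded between ^ and *)
Ambiguous


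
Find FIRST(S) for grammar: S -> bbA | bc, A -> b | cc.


Per alternative of S: FIRST(bbA) = {b}; FIRST(bc) = {b}
FIRST(S) = {b}


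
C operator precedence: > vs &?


'>' is relational (level 7); '&' is bitwise AND (level 5)
Higher level binds tighter
'>' has higher precedence than '&'


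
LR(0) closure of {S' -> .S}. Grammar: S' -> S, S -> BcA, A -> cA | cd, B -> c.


Start: S' -> .S
For each item with dot before a nonterminal B, add B -> .γ for every B-production
Closure: [S' -> .S, S -> .BcA, B -> .c]


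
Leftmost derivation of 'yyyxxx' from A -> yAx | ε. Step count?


Derivation: A => yAx => yyAxx => yyyAxxx => yyyxxx
Steps: 4


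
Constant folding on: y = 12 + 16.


12 + 16 = 28 at compile time
Optimized: y = 28


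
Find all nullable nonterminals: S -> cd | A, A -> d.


A nonterminal is nullable iff some alternative derives ε (directly, or every symbol in it is nullable)
Nullable: {}


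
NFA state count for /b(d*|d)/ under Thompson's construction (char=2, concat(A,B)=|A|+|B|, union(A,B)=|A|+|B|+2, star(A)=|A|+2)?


Syntax tree has 3 char leaf(s), 1 union(s), 1 star(s)
chars contribute 3×2 = 6; each union adds +2; each star adds +2
Total: 6 + 2 + 2 = 10 states


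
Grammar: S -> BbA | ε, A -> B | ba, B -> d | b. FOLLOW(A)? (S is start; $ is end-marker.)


$ ∈ FOLLOW(S). For each A -> αBβ: add FIRST(β)\{ε} to FOLLOW(B); if β nullable, add FOLLOW(A).
FOLLOW(A) = {$}


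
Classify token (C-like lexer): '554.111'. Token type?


Pattern: digits with a decimal point
Type: FLOAT_LITERAL


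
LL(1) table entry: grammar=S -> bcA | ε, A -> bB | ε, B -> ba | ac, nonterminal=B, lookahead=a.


For [B, a]: 'a' ∈ FIRST(ac)
Entry: B -> ac


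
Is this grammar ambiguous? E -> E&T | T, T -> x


precedence layered via separate nonterminal T: deterministic
Unambiguous


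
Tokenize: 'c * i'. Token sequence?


Scan left to right, longest-match per lexeme
Tokens: ID(c), OP(*), ID(i)


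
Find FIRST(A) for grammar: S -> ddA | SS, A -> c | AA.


Per alternative of A: FIRST(c) = {c}; FIRST(AA) = {c}
FIRST(A) = {c}


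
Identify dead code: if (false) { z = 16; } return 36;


condition is constant false, so the whole block is unreachable
Dead: 'if (false) { z = 16; }'


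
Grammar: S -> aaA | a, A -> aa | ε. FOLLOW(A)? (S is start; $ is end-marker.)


$ ∈ FOLLOW(S). For each A -> αBβ: add FIRST(β)\{ε} to FOLLOW(B); if β nullable, add FOLLOW(A).
FOLLOW(A) = {$}


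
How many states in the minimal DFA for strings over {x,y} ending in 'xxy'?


Track the longest suffix of input matching a prefix of 'xxy': 4 classes (prefixes of length 0..3)
Minimal DFA: 4 states


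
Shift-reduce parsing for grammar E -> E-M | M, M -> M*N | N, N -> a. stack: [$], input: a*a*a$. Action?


no handle on stack; shift 'a'
Action: shift


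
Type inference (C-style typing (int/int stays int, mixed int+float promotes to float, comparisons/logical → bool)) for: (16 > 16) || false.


Operand types: bool || bool
Rule: logical operators take bool operands and yield bool
Result type: bool


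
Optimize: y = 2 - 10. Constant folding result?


2 - 10 = -8 at compile time
Optimized: y = -8


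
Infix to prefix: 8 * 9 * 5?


left-to-right (same/higher precedence on left): tree is (* (* 8 9) 5)
Prefix: * * 8 9 5


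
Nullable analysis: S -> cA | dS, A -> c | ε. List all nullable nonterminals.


A nonterminal is nullable iff some alternative derives ε (directly, or every symbol in it is nullable)
Nullable: {A}


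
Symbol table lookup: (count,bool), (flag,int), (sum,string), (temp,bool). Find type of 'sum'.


Lookup 'sum' → type string


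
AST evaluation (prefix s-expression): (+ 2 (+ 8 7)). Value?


Evaluate inner: (+ 8 7) = 15
Evaluate root: (+ 2 15) = 17
Result: 17


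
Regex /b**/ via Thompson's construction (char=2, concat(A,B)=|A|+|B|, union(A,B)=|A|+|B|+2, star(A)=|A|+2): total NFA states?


Syntax tree has 1 char leaf(s), 0 union(s), 2 star(s)
chars contribute 1×2 = 2; each union adds +2; each star adds +2
Total: 2 + 0 + 4 = 6 states


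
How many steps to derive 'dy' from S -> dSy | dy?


Derivation: S => dy
Steps: 1


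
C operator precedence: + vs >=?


'+' is additive (level 9); '>=' is relational (level 7)
Higher level binds tighter
'+' has higher precedence than '>='


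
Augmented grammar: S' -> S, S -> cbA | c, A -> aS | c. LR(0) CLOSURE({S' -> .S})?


Start: S' -> .S
For each item with dot before a nonterminal B, add B -> .γ for every B-production
Closure: [S' -> .S, S -> .cbA, S -> .c]


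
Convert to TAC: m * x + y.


Break into single-operator statements:
t1 = m * x
t2 = t1 + y


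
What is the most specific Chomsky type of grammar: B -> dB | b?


Right-linear: every RHS is a terminal or a terminal followed by one nonterminal
Classification: Type 3 (Regular)


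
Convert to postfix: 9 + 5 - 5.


Left to right (same or higher precedence on left)
Postfix: 9 5 + 5 -


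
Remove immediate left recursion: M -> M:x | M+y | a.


Left-recursive alternatives: M:x, M+y; non-recursive: a
Introduce M': M -> aM', M' -> :xM' | +yM' | ε


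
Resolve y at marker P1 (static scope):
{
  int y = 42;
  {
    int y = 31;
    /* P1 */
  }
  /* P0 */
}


y declared in the same block as P1
y = 31


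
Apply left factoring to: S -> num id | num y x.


Common prefix: 'num'
Factored: S -> num S', S' -> id | y x


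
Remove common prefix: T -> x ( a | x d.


Common prefix: 'x'
Factored: T -> x T', T' -> ( a | d


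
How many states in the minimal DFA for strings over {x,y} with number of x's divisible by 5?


Track (count of x) mod 5: states 0..4, accept at 0
Minimal DFA: 5 states


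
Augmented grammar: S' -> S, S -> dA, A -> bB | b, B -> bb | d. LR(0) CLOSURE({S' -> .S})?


Start: S' -> .S
For each item with dot before a nonterminal B, add B -> .γ for every B-production
Closure: [S' -> .S, S -> .dA]


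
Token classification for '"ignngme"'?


Pattern: double-quoted sequence
Type: STRING_LITERAL


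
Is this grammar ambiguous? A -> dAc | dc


balanced d^n…c^n: each string has a unique parse
Unambiguous


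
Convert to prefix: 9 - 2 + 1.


left-to-right (same/higher precedence on left): tree is (+ (- 9 2) 1)
Prefix: + - 9 2 1


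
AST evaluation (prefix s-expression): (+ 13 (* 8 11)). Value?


Evaluate inner: (* 8 11) = 88
Evaluate root: (+ 13 88) = 101
Result: 101


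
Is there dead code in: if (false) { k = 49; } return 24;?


condition is constant false, so the whole block is unreachable
Dead: 'if (false) { k = 49; }'


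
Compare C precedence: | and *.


'*' is multiplicative (level 10); '|' is bitwise OR (level 3)
Higher level binds tighter
'*' has higher precedence than '|'


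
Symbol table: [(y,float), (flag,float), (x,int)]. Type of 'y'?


Lookup 'y' → type float


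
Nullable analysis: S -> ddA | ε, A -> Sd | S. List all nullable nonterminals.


A nonterminal is nullable iff some alternative derives ε (directly, or every symbol in it is nullable)
Nullable: {A, S}


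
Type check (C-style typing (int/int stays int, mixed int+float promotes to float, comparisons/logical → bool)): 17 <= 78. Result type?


Operand types: int <= int
Rule: comparison yields bool
Result type: bool


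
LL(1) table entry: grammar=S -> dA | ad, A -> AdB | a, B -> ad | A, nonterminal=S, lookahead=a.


For [S, a]: 'a' ∈ FIRST(ad)
Entry: S -> ad


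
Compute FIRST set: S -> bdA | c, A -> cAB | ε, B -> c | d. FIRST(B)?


Per alternative of B: FIRST(c) = {c}; FIRST(d) = {d}
FIRST(B) = {c, d}


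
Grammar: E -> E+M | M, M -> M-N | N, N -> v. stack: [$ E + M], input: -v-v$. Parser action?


'-' can extend M; shift to build M -> M-N
Action: shift


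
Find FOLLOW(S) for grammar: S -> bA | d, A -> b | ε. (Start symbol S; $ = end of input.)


$ ∈ FOLLOW(S). For each A -> αBβ: add FIRST(β)\{ε} to FOLLOW(B); if β nullable, add FOLLOW(A).
FOLLOW(S) = {$}


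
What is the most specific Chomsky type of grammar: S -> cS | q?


Right-linear: every RHS is a terminal or a terminal followed by one nonterminal
Classification: Type 3 (Regular)


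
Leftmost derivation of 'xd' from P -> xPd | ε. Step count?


Derivation: P => xPd => xd
Steps: 2


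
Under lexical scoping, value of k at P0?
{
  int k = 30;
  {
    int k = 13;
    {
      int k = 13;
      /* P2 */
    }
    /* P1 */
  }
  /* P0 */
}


k declared in the same block as P0
k = 30


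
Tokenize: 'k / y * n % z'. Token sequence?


Scan left to right, longest-match per lexeme
Tokens: ID(k), OP(/), ID(y), OP(*), ID(n), OP(%), ID(z)


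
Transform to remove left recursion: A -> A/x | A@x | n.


Left-recursive alternatives: A/x, A@x; non-recursive: n
Introduce A': A -> nA', A' -> /xA' | @xA' | ε


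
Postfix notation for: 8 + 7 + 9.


Left to right (same or higher precedence on left)
Postfix: 8 7 + 9 +


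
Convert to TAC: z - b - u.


Break into single-operator statements:
t1 = z - b
t2 = t1 - u


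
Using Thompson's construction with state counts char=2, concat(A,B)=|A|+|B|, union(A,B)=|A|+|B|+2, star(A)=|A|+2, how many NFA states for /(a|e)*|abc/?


Syntax tree has 5 char leaf(s), 2 union(s), 1 star(s)
chars contribute 5×2 = 10; each union adds +2; each star adds +2
Total: 10 + 4 + 2 = 16 states


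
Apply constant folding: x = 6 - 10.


6 - 10 = -4 at compile time
Optimized: x = -4


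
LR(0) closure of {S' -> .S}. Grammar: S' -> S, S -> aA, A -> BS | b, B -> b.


Start: S' -> .S
For each item with dot before a nonterminal B, add B -> .γ for every B-production
Closure: [S' -> .S, S -> .aA]


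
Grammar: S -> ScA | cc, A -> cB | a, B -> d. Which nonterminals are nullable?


A nonterminal is nullable iff some alternative derives ε (directly, or every symbol in it is nullable)
Nullable: {}


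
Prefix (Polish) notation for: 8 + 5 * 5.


'*' binds tighter: tree is (+ 8 (* 5 5))
Prefix: + 8 * 5 5


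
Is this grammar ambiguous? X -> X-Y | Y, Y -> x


precedence layered via separate nonterminal Y: deterministic
Unambiguous


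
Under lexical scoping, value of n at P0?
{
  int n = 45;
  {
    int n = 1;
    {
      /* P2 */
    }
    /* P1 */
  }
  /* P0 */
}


n declared in the same block as P0
n = 45


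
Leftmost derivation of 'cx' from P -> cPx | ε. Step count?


Derivation: P => cPx => cx
Steps: 2


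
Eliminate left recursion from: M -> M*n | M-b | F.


Left-recursive alternatives: M*n, M-b; non-recursive: F
Introduce M': M -> FM', M' -> *nM' | -bM' | ε


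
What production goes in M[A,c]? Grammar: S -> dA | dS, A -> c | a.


For [A, c]: 'c' ∈ FIRST(c)
Entry: A -> c


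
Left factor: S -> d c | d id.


Common prefix: 'd'
Factored: S -> d S', S' -> c | id


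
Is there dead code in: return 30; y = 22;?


statement follows a return and is unreachable
Dead: 'y = 22'


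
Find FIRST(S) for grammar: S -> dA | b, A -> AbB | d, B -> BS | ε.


Per alternative of S: FIRST(dA) = {d}; FIRST(b) = {b}
FIRST(S) = {b, d}


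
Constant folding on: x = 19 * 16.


19 * 16 = 304 at compile time
Optimized: x = 304


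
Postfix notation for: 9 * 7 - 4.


Left to right (same or higher precedence on left)
Postfix: 9 7 * 4 -


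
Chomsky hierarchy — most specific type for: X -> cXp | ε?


Single nonterminal LHS, but c^n p^n is not regular
Classification: Type 2 (Context-Free)


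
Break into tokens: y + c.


Scan left to right, longest-match per lexeme
Tokens: ID(y), OP(+), ID(c)


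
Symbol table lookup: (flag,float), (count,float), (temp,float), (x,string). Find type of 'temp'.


Lookup 'temp' → type float


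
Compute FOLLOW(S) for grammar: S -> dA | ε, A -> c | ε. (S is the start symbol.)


$ ∈ FOLLOW(S). For each A -> αBβ: add FIRST(β)\{ε} to FOLLOW(B); if β nullable, add FOLLOW(A).
FOLLOW(S) = {$}


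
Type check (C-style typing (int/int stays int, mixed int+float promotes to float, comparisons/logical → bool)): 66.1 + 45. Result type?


Operand types: float + int
Rule: mixed int/float promotes to float; int/int stays int
Result type: float


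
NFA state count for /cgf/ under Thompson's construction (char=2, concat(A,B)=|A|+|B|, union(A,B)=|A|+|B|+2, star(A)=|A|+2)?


Syntax tree has 3 char leaf(s), 0 union(s), 0 star(s)
chars contribute 3×2 = 6; each union adds +2; each star adds +2
Total: 6 + 0 + 0 = 6 states


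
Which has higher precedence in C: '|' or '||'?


'|' is bitwise OR (level 3); '||' is logical OR (level 1)
Higher level binds tighter
'|' has higher precedence than '||'


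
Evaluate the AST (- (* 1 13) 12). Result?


Evaluate inner: (* 1 13) = 13
Evaluate root: (- 13 12) = 1
Result: 1


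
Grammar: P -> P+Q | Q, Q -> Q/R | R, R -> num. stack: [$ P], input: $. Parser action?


start symbol P on stack, input exhausted
Action: accept


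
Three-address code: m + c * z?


Break into single-operator statements:
t1 = c * z
t2 = m + t1


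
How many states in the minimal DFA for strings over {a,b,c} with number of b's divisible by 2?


Track (count of b) mod 2: states 0..1, accept at 0
Minimal DFA: 2 states


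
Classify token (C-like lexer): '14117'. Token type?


Pattern: digits only
Type: INTEGER_LITERAL


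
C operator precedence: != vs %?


'%' is multiplicative (level 10); '!=' is equality (level 6)
Higher level binds tighter
'%' has higher precedence than '!='


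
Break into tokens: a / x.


Scan left to right, longest-match per lexeme
Tokens: ID(a), OP(/), ID(x)


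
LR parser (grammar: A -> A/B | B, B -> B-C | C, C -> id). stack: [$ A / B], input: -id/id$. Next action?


'-' can extend B; shift to build B -> B-C
Action: shift


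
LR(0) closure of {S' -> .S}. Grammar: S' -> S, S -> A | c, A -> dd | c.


Start: S' -> .S
For each item with dot before a nonterminal B, add B -> .γ for every B-production
Closure: [S' -> .S, S -> .A, S -> .c, A -> .dd, A -> .c]


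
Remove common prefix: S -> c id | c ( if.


Common prefix: 'c'
Factored: S -> c S', S' -> id | ( if


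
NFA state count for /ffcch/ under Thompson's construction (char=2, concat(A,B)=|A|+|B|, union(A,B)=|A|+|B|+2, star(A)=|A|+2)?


Syntax tree has 5 char leaf(s), 0 union(s), 0 star(s)
chars contribute 5×2 = 10; each union adds +2; each star adds +2
Total: 10 + 0 + 0 = 10 states


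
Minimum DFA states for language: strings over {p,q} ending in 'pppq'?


Track the longest suffix of input matching a prefix of 'pppq': 5 classes (prefixes of length 0..4)
Minimal DFA: 5 states


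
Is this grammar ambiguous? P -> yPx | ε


balanced y^n…x^n: each string has a unique parse
Unambiguous


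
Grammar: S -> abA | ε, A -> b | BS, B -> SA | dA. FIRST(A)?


Per alternative of A: FIRST(b) = {b}; FIRST(BS) = {a, b, d}
FIRST(A) = {a, b, d}


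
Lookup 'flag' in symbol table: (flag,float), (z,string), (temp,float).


Lookup 'flag' → type float


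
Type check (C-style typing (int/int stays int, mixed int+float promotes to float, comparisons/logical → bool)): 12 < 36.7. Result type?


Operand types: int < float
Rule: comparison yields bool
Result type: bool


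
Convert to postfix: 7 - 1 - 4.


Left to right (same or higher precedence on left)
Postfix: 7 1 - 4 -


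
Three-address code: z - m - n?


Break into single-operator statements:
t1 = z - m
t2 = t1 - n


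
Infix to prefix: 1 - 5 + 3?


left-to-right (same/higher precedence on left): tree is (+ (- 1 5) 3)
Prefix: + - 1 5 3


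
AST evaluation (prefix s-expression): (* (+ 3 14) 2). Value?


Evaluate inner: (+ 3 14) = 17
Evaluate root: (* 17 2) = 34
Result: 34


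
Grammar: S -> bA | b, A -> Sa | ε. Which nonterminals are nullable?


A nonterminal is nullable iff some alternative derives ε (directly, or every symbol in it is nullable)
Nullable: {A}


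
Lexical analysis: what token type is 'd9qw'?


Pattern: letter/underscore followed by alphanumerics, not a keyword
Type: IDENTIFIER


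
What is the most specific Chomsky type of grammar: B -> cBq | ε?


Single nonterminal LHS, but c^n q^n is not regular
Classification: Type 2 (Context-Free)


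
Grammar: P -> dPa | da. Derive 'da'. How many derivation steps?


Derivation: P => da
Steps: 1


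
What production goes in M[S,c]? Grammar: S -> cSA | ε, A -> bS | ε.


For [S, c]: 'c' ∈ FIRST(cSA)
Entry: S -> cSA


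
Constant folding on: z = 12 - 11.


12 - 11 = 1 at compile time
Optimized: z = 1


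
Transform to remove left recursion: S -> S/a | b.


Left-recursive alternatives: S/a; non-recursive: b
Introduce S': S -> bS', S' -> /aS' | ε


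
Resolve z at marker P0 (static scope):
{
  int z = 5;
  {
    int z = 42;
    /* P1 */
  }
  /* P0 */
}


z declared in the same block as P0
z = 5


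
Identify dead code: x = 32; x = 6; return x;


first assignment to x is overwritten before any read
Dead: 'x = 32'


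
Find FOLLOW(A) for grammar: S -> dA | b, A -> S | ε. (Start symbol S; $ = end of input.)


$ ∈ FOLLOW(S). For each A -> αBβ: add FIRST(β)\{ε} to FOLLOW(B); if β nullable, add FOLLOW(A).
FOLLOW(A) = {$}


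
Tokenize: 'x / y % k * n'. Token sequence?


Scan left to right, longest-match per lexeme
Tokens: ID(x), OP(/), ID(y), OP(%), ID(k), OP(*), ID(n)


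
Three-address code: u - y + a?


Break into single-operator statements:
t1 = u - y
t2 = t1 + a


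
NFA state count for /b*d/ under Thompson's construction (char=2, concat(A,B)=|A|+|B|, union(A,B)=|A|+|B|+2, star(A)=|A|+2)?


Syntax tree has 2 char leaf(s), 0 union(s), 1 star(s)
chars contribute 2×2 = 4; each union adds +2; each star adds +2
Total: 4 + 0 + 2 = 6 states


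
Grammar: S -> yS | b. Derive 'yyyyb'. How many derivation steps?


Derivation: S => yS => yyS => yyyS => yyyyS => yyyyb
Steps: 5


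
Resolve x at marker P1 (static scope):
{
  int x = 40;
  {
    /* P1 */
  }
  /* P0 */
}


P1's block does not declare x; resolves to the enclosing declaration at depth 0
x = 40


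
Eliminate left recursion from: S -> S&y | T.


Left-recursive alternatives: S&y; non-recursive: T
Introduce S': S -> TS', S' -> &yS' | ε


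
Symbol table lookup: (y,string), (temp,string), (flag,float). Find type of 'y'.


Lookup 'y' → type string


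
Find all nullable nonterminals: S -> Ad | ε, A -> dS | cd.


A nonterminal is nullable iff some alternative derives ε (directly, or every symbol in it is nullable)
Nullable: {S}


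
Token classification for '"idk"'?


Pattern: double-quoted sequence
Type: STRING_LITERAL


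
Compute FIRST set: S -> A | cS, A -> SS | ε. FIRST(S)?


Per alternative of S: FIRST(A) = {c, ε}; FIRST(cS) = {c}
FIRST(S) = {c, ε}


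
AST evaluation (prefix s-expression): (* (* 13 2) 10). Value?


Evaluate inner: (* 13 2) = 26
Evaluate root: (* 26 10) = 260
Result: 260


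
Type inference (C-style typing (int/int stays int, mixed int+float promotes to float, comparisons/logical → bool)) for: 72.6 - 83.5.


Operand types: float - float
Rule: mixed int/float promotes to float; int/int stays int
Result type: float


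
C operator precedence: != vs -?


'-' is additive (level 9); '!=' is equality (level 6)
Higher level binds tighter
'-' has higher precedence than '!='


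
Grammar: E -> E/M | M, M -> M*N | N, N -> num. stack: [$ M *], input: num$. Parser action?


no handle; shift 'num'
Action: shift


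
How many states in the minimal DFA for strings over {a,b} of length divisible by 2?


Track length mod 2: states 0..1, accept at 0
Minimal DFA: 2 states


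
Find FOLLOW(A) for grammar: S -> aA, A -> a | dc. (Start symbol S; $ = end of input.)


$ ∈ FOLLOW(S). For each A -> αBβ: add FIRST(β)\{ε} to FOLLOW(B); if β nullable, add FOLLOW(A).
FOLLOW(A) = {$}


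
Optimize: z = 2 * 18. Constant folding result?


2 * 18 = 36 at compile time
Optimized: z = 36


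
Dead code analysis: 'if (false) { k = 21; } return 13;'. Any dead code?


condition is constant false, so the whole block is unreachable
Dead: 'if (false) { k = 21; }'


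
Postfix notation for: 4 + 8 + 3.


Left to right (same or higher precedence on left)
Postfix: 4 8 + 3 +


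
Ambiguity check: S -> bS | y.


right-linear, alternatives start with distinct terminals 'b' vs 'y': unique leftmost derivation
Unambiguous


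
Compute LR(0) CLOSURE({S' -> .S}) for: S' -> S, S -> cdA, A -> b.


Start: S' -> .S
For each item with dot before a nonterminal B, add B -> .γ for every B-production
Closure: [S' -> .S, S -> .cdA]


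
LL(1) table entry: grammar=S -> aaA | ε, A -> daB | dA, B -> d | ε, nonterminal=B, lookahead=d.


For [B, d]: 'd' ∈ FIRST(d)
Entry: B -> d


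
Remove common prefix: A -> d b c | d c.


Common prefix: 'd'
Factored: A -> d A', A' -> b c | c


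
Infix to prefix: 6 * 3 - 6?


left-to-right (same/higher precedence on left): tree is (- (* 6 3) 6)
Prefix: - * 6 3 6


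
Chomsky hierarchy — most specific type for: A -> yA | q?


Right-linear: every RHS is a terminal or a terminal followed by one nonterminal
Classification: Type 3 (Regular)


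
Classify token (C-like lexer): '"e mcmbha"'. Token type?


Pattern: double-quoted sequence
Type: STRING_LITERAL


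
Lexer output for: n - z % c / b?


Scan left to right, longest-match per lexeme
Tokens: ID(n), OP(-), ID(z), OP(%), ID(c), OP(/), ID(b)


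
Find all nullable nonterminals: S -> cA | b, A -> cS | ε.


A nonterminal is nullable iff some alternative derives ε (directly, or every symbol in it is nullable)
Nullable: {A}


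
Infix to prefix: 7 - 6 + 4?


left-to-right (same/higher precedence on left): tree is (+ (- 7 6) 4)
Prefix: + - 7 6 4


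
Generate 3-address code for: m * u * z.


Break into single-operator statements:
t1 = m * u
t2 = t1 * z


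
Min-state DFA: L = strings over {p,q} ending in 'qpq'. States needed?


Track the longest suffix of input matching a prefix of 'qpq': 4 classes (prefixes of length 0..3)
Minimal DFA: 4 states


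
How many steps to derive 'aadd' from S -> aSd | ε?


Derivation: S => aSd => aaSdd => aadd
Steps: 3


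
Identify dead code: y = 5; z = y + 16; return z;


y is read by z's definition; z is returned
No dead code


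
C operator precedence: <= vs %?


'%' is multiplicative (level 10); '<=' is relational (level 7)
Higher level binds tighter
'%' has higher precedence than '<='


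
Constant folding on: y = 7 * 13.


7 * 13 = 91 at compile time
Optimized: y = 91


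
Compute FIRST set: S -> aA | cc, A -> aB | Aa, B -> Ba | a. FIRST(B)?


Per alternative of B: FIRST(Ba) = {a}; FIRST(a) = {a}
FIRST(B) = {a}


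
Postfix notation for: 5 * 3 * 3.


Left to right (same or higher precedence on left)
Postfix: 5 3 * 3 *


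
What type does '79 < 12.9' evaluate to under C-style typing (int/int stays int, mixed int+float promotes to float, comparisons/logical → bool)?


Operand types: int < float
Rule: comparison yields bool
Result type: bool


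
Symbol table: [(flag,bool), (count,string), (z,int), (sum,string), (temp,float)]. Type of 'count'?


Lookup 'count' → type string


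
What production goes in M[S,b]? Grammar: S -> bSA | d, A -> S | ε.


For [S, b]: 'b' ∈ FIRST(bSA)
Entry: S -> bSA


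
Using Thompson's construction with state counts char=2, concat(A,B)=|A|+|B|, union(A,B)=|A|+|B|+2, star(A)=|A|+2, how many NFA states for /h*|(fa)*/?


Syntax tree has 3 char leaf(s), 1 union(s), 2 star(s)
chars contribute 3×2 = 6; each union adds +2; each star adds +2
Total: 6 + 2 + 4 = 12 states


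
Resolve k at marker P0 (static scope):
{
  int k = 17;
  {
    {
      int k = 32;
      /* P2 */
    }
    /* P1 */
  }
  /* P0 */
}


k declared in the same block as P0
k = 17


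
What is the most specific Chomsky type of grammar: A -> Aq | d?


Left-linear: every RHS is a terminal or one nonterminal followed by a terminal
Classification: Type 3 (Regular)


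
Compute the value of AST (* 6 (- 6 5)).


Evaluate inner: (- 6 5) = 1
Evaluate root: (* 6 1) = 6
Result: 6


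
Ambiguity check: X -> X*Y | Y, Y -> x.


precedence layered via separate nonterminal Y: deterministic
Unambiguous


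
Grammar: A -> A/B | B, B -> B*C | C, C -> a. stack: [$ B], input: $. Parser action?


lookahead ∉ {*} so B won't extend; reduce A -> B
Action: reduce (A -> B)


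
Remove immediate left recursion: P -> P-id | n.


Left-recursive alternatives: P-id; non-recursive: n
Introduce P': P -> nP', P' -> -idP' | ε


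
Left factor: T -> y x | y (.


Common prefix: 'y'
Factored: T -> y T', T' -> x | (


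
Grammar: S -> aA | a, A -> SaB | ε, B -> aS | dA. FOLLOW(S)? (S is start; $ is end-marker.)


$ ∈ FOLLOW(S). For each A -> αBβ: add FIRST(β)\{ε} to FOLLOW(B); if β nullable, add FOLLOW(A).
FOLLOW(S) = {$, a}


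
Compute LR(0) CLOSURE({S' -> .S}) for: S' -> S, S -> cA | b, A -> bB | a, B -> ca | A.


Start: S' -> .S
For each item with dot before a nonterminal B, add B -> .γ for every B-production
Closure: [S' -> .S, S -> .cA, S -> .b]


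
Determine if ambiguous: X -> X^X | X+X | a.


'a^a+a' has two parse trees (no precedence encoded between ^ and +)
Ambiguous


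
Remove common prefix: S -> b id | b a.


Common prefix: 'b'
Factored: S -> b S', S' -> id | a


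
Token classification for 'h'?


Pattern: letter/underscore followed by alphanumerics, not a keyword
Type: IDENTIFIER


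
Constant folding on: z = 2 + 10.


2 + 10 = 12 at compile time
Optimized: z = 12


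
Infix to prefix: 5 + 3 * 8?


'*' binds tighter: tree is (+ 5 (* 3 8))
Prefix: + 5 * 3 8


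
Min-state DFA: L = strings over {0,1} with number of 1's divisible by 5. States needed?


Track (count of 1) mod 5: states 0..4, accept at 0
Minimal DFA: 5 states


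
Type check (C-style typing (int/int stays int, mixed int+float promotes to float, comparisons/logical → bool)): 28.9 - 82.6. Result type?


Operand types: float - float
Rule: mixed int/float promotes to float; int/int stays int
Result type: float


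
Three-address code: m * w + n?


Break into single-operator statements:
t1 = m * w
t2 = t1 + n


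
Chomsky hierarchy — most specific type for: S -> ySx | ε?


Single nonterminal LHS, but y^n x^n is not regular
Classification: Type 2 (Context-Free)


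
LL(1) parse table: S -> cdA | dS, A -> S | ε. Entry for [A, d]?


For [A, d]: 'd' ∈ FIRST(S)
Entry: A -> S


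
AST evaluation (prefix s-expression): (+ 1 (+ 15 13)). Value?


Evaluate inner: (+ 15 13) = 28
Evaluate root: (+ 1 28) = 29
Result: 29


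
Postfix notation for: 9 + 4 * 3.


* has higher precedence, evaluate 4*3 first
Postfix: 9 4 3 * +


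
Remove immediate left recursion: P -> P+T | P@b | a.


Left-recursive alternatives: P+T, P@b; non-recursive: a
Introduce P': P -> aP', P' -> +TP' | @bP' | ε


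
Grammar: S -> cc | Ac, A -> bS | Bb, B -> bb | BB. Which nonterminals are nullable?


A nonterminal is nullable iff some alternative derives ε (directly, or every symbol in it is nullable)
Nullable: {}


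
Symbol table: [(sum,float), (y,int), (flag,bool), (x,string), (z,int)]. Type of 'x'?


Lookup 'x' → type string


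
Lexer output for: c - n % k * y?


Scan left to right, longest-match per lexeme
Tokens: ID(c), OP(-), ID(n), OP(%), ID(k), OP(*), ID(y)


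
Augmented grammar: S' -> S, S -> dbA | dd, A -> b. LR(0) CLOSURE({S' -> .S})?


Start: S' -> .S
For each item with dot before a nonterminal B, add B -> .γ for every B-production
Closure: [S' -> .S, S -> .dbA, S -> .dd]


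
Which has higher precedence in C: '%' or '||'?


'%' is multiplicative (level 10); '||' is logical OR (level 1)
Higher level binds tighter
'%' has higher precedence than '||'


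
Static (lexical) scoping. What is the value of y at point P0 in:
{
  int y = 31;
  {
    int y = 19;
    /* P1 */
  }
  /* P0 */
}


y declared in the same block as P0
y = 31


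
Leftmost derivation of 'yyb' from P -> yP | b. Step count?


Derivation: P => yP => yyP => yyb
Steps: 3


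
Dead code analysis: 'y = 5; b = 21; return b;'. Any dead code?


y is assigned but never read
Dead: 'y = 5'


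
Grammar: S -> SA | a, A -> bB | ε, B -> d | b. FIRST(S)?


Per alternative of S: FIRST(SA) = {a}; FIRST(a) = {a}
FIRST(S) = {a}


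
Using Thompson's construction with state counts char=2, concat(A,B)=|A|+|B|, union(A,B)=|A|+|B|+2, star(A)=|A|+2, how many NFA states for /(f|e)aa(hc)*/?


Syntax tree has 6 char leaf(s), 1 union(s), 1 star(s)
chars contribute 6×2 = 12; each union adds +2; each star adds +2
Total: 12 + 2 + 2 = 16 states


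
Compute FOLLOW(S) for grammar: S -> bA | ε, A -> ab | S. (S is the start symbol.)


$ ∈ FOLLOW(S). For each A -> αBβ: add FIRST(β)\{ε} to FOLLOW(B); if β nullable, add FOLLOW(A).
FOLLOW(S) = {$}


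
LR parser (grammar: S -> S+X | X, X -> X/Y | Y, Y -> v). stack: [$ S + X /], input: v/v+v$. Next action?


no handle; shift 'v'
Action: shift


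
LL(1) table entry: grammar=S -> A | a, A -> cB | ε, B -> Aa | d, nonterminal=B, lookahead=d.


For [B, d]: 'd' ∈ FIRST(d)
Entry: B -> d


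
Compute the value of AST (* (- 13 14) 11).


Evaluate inner: (- 13 14) = -1
Evaluate root: (* -1 11) = -11
Result: -11


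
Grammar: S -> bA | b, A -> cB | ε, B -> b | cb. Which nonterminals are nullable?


A nonterminal is nullable iff some alternative derives ε (directly, or every symbol in it is nullable)
Nullable: {A}


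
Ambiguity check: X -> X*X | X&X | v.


'v*v&v' has two parse trees (no precedence encoded between * and &)
Ambiguous


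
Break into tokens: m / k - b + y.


Scan left to right, longest-match per lexeme
Tokens: ID(m), OP(/), ID(k), OP(-), ID(b), OP(+), ID(y)


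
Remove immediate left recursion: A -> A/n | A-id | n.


Left-recursive alternatives: A/n, A-id; non-recursive: n
Introduce A': A -> nA', A' -> /nA' | -idA' | ε


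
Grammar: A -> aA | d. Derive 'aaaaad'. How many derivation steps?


Derivation: A => aA => aaA => aaaA => aaaaA => aaaaaA => aaaaad
Steps: 6


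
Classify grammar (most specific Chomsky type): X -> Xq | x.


Left-linear: every RHS is a terminal or one nonterminal followed by a terminal
Classification: Type 3 (Regular)


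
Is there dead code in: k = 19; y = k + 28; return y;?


k is read by y's definition; y is returned
No dead code


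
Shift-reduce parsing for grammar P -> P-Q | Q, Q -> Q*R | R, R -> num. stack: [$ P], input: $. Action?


start symbol P on stack, input exhausted
Action: accept


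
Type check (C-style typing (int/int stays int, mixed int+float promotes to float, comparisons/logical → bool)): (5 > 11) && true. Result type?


Operand types: bool && bool
Rule: logical operators take bool operands and yield bool
Result type: bool


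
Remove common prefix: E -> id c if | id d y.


Common prefix: 'id'
Factored: E -> id E', E' -> c if | d y


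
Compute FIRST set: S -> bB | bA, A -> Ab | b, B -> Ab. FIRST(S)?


Per alternative of S: FIRST(bB) = {b}; FIRST(bA) = {b}
FIRST(S) = {b}


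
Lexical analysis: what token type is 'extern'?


Pattern: reserved word
Type: KEYWORD


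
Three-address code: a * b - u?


Break into single-operator statements:
t1 = a * b
t2 = t1 - u


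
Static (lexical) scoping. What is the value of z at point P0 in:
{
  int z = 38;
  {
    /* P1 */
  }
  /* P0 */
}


z declared in the same block as P0
z = 38


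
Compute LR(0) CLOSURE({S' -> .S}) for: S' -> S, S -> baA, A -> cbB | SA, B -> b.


Start: S' -> .S
For each item with dot before a nonterminal B, add B -> .γ for every B-production
Closure: [S' -> .S, S -> .baA]


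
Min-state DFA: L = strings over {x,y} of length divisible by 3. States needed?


Track length mod 3: states 0..2, accept at 0
Minimal DFA: 3 states


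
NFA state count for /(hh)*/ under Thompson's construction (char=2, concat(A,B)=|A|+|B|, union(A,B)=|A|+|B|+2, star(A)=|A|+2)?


Syntax tree has 2 char leaf(s), 0 union(s), 1 star(s)
chars contribute 2×2 = 4; each union adds +2; each star adds +2
Total: 4 + 0 + 2 = 6 states


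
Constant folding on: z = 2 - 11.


2 - 11 = -9 at compile time
Optimized: z = -9


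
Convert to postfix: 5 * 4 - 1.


Left to right (same or higher precedence on left)
Postfix: 5 4 * 1 -


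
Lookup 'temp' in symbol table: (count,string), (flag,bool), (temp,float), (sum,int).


Lookup 'temp' → type float


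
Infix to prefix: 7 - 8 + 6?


left-to-right (same/higher precedence on left): tree is (+ (- 7 8) 6)
Prefix: + - 7 8 6


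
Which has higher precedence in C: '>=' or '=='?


'>=' is relational (level 7); '==' is equality (level 6)
Higher level binds tighter
'>=' has higher precedence than '=='


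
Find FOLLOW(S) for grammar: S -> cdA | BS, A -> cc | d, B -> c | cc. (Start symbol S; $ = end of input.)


$ ∈ FOLLOW(S). For each A -> αBβ: add FIRST(β)\{ε} to FOLLOW(B); if β nullable, add FOLLOW(A).
FOLLOW(S) = {$}


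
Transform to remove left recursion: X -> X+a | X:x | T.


Left-recursive alternatives: X+a, X:x; non-recursive: T
Introduce X': X -> TX', X' -> +aX' | :xX' | ε


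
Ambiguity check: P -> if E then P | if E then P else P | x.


dangling else: 'if E then if E then x else x' parses two ways
Ambiguous


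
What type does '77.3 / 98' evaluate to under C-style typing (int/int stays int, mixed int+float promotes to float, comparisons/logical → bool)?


Operand types: float / int
Rule: mixed int/float promotes to float; int/int stays int
Result type: float


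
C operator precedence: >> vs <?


'>>' is shift (level 8); '<' is relational (level 7)
Higher level binds tighter
'>>' has higher precedence than '<'


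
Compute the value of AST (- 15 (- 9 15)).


Evaluate inner: (- 9 15) = -6
Evaluate root: (- 15 -6) = 21
Result: 21


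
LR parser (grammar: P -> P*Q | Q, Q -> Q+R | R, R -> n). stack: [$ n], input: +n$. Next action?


'n' on top is the handle for R -> n
Action: reduce (R -> n)


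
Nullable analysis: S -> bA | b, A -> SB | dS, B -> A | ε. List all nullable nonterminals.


A nonterminal is nullable iff some alternative derives ε (directly, or every symbol in it is nullable)
Nullable: {B}


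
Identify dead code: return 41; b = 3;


statement follows a return and is unreachable
Dead: 'b = 3'


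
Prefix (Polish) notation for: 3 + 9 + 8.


left-to-right (same/higher precedence on left): tree is (+ (+ 3 9) 8)
Prefix: + + 3 9 8


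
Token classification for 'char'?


Pattern: reserved word
Type: KEYWORD


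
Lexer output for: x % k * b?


Scan left to right, longest-match per lexeme
Tokens: ID(x), OP(%), ID(k), OP(*), ID(b)


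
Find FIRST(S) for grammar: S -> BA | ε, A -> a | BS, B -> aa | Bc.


Per alternative of S: FIRST(BA) = {a}; FIRST(ε) = {ε}
FIRST(S) = {a, ε}


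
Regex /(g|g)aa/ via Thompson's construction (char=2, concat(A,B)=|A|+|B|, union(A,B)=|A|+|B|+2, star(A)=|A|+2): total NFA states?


Syntax tree has 4 char leaf(s), 1 union(s), 0 star(s)
chars contribute 4×2 = 8; each union adds +2; each star adds +2
Total: 8 + 2 + 0 = 10 states


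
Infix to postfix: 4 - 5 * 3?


* has higher precedence, evaluate 5*3 first
Postfix: 4 5 3 * -


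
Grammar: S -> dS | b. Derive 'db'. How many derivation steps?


Derivation: S => dS => db
Steps: 2


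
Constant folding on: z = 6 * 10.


6 * 10 = 60 at compile time
Optimized: z = 60


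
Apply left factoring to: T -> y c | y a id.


Common prefix: 'y'
Factored: T -> y T', T' -> c | a id


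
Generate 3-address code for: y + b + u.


Break into single-operator statements:
t1 = y + b
t2 = t1 + u


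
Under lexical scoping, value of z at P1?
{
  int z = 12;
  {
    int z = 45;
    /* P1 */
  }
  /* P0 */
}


z declared in the same block as P1
z = 45


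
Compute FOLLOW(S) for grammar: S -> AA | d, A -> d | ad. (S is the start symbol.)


$ ∈ FOLLOW(S). For each A -> αBβ: add FIRST(β)\{ε} to FOLLOW(B); if β nullable, add FOLLOW(A).
FOLLOW(S) = {$}


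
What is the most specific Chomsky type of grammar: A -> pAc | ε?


Single nonterminal LHS, but p^n c^n is not regular
Classification: Type 2 (Context-Free)


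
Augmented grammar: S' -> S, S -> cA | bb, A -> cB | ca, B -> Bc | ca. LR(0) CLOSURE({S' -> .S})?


Start: S' -> .S
For each item with dot before a nonterminal B, add B -> .γ for every B-production
Closure: [S' -> .S, S -> .cA, S -> .bb]


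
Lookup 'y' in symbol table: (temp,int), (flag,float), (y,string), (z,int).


Lookup 'y' → type string


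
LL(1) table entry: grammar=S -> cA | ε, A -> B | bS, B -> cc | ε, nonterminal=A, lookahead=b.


For [A, b]: 'b' ∈ FIRST(bS)
Entry: A -> bS


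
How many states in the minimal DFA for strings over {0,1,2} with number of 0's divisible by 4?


Track (count of 0) mod 4: states 0..3, accept at 0
Minimal DFA: 4 states


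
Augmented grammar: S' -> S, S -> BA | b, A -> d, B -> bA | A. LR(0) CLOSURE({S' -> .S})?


Start: S' -> .S
For each item with dot before a nonterminal B, add B -> .γ for every B-production
Closure: [S' -> .S, S -> .BA, S -> .b, B -> .bA, B -> .A, A -> .d]


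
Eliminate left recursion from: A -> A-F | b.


Left-recursive alternatives: A-F; non-recursive: b
Introduce A': A -> bA', A' -> -FA' | ε


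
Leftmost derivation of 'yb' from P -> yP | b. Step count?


Derivation: P => yP => yb
Steps: 2


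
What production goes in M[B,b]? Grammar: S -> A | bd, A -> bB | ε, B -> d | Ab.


For [B, b]: 'b' ∈ FIRST(Ab)
Entry: B -> Ab


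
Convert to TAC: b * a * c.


Break into single-operator statements:
t1 = b * a
t2 = t1 * c


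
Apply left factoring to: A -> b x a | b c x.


Common prefix: 'b'
Factored: A -> b A', A' -> x a | c x


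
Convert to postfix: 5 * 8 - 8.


Left to right (same or higher precedence on left)
Postfix: 5 8 * 8 -


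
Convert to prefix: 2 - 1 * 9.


'*' binds tighter: tree is (- 2 (* 1 9))
Prefix: - 2 * 1 9


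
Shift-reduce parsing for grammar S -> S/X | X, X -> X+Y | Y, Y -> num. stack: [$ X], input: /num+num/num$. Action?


lookahead ∉ {+} so X won't extend; reduce S -> X
Action: reduce (S -> X)


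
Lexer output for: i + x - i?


Scan left to right, longest-match per lexeme
Tokens: ID(i), OP(+), ID(x), OP(-), ID(i)


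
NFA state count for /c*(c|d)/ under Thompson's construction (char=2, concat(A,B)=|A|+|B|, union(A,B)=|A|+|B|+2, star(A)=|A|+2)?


Syntax tree has 3 char leaf(s), 1 union(s), 1 star(s)
chars contribute 3×2 = 6; each union adds +2; each star adds +2
Total: 6 + 2 + 2 = 10 states


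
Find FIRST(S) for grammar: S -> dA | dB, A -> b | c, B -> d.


Per alternative of S: FIRST(dA) = {d}; FIRST(dB) = {d}
FIRST(S) = {d}
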